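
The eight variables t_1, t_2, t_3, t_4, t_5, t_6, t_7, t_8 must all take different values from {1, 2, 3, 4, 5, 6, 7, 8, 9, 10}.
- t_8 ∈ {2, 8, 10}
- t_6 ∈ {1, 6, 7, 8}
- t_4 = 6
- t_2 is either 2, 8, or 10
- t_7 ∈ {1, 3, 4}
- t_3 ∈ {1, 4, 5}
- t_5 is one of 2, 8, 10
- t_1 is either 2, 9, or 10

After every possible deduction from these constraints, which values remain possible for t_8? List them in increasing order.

2, 8, 10

t_4 has just one choice, so t_4 = 6. Remove 6 from t_6.
t_2, t_5, t_8 share exactly the 3 values {2, 8, 10}; by pigeonhole those values go to them, so strike 2, 8, 10 from t_1, t_6.
t_1 has just one choice, so t_1 = 9.
No further eliminations apply; t_8 can still be any of 2, 8, 10.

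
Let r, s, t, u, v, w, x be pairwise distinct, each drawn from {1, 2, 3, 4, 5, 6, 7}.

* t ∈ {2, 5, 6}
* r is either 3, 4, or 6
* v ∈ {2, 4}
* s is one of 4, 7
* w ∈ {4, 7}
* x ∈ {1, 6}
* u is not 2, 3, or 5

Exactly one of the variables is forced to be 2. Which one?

v

The 7 variables draw from only 7 values {1, 2, 3, 4, 5, 6, 7}, so each is used; only r can be 3, hence r = 3.
Among the 6 still-open variables, 5 fits only t (and all 6 values in {1, 2, 4, 5, 6, 7} must be used), so t = 5.
The 5 still-open variables draw from only 5 values {1, 2, 4, 6, 7}, so each is used; only v can be 2, hence v = 2.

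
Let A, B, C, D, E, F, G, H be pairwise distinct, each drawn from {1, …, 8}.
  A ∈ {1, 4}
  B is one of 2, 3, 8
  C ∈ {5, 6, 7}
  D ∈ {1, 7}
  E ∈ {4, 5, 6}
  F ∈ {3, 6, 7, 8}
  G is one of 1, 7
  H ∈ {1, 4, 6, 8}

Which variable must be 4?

The 8 variables together cover exactly {1, 2, 3, 4, 5, 6, 7, 8} — 8 values for 8 variables — and 2 appears only in B's list, so B = 2.
The 7 still-open variables draw from only 7 values {1, 3, 4, 5, 6, 7, 8}, so each is used; only F can be 3, hence F = 3.
The 6 still-open variables together cover exactly {1, 4, 5, 6, 7, 8} — 6 values for 6 variables — and 8 appears only in H's list, so H = 8.
The 2 variables D and G are confined to {1, 7}, which locks those values in; drop them from A, C.
So 4 goes to A.

A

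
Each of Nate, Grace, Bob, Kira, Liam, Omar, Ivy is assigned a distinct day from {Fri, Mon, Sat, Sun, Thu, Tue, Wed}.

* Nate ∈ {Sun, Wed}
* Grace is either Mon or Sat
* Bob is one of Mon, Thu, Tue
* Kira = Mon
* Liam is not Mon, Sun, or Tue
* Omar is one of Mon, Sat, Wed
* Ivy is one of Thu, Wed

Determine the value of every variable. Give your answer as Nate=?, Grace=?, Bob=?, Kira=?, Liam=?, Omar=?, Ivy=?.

Nate=Sun, Grace=Sat, Bob=Tue, Kira=Mon, Liam=Fri, Omar=Wed, Ivy=Thu

Kira has just one choice, so Kira = Mon. Remove Mon from Grace, Bob, Omar.
Grace has just one choice, so Grace = Sat. Eliminate Sat elsewhere: Liam, Omar.
That leaves Omar = Wed. So Nate, Liam, Ivy can't be Wed.
Ivy has just one choice, so Ivy = Thu. Remove Thu from Bob, Liam.
Nate must be Sun (only option left).
Bob must be Tue (only option left).
Liam has just one choice, so Liam = Fri.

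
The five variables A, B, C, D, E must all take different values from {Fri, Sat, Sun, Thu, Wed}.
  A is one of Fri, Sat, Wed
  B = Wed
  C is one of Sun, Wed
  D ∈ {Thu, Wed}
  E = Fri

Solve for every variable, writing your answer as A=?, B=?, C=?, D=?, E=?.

B has just one choice, so B = Wed. So A, C, D can't be Wed.
C has just one choice, so C = Sun.
D must be Thu (only option left).
E must be Fri (only option left). Eliminate Fri elsewhere: A.
A's domain is down to {Sat}, so A = Sat.

A=Sat, B=Wed, C=Sun, D=Thu, E=Fri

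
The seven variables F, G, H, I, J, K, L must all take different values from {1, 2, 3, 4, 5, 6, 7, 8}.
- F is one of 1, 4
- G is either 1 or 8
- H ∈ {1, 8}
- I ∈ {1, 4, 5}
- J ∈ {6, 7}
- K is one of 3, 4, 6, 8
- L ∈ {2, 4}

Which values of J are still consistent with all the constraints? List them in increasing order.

6, 7

G and H between them cover only {1, 8} — a naked pair. Remove those values from F, I, K.
F has just one choice, so F = 4. Strike 4 from I, K, L.
I's domain is down to {5}, so I = 5.
L has just one choice, so L = 2.
No further eliminations apply; J can still be any of 6, 7.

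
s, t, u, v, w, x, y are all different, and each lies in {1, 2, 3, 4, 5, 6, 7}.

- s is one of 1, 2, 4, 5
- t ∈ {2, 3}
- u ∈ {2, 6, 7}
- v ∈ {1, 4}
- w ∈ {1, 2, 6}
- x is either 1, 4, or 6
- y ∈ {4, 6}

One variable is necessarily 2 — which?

w

Among the 7 variables, 3 fits only t (and all 7 values in {1, 2, 3, 4, 5, 6, 7} must be used), so t = 3.
Among the 6 still-open variables, 5 fits only s (and all 6 values in {1, 2, 4, 5, 6, 7} must be used), so s = 5.
Among the 5 still-open variables, 7 fits only u (and all 5 values in {1, 2, 4, 6, 7} must be used), so u = 7.
Among the 4 still-open variables, 2 fits only w (and all 4 values in {1, 2, 4, 6} must be used), so w = 2.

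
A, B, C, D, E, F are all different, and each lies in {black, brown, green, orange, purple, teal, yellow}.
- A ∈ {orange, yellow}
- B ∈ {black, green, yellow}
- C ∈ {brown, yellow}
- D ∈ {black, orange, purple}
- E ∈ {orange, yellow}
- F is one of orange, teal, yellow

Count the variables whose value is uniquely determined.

2

The 2 variables A and E are confined to {orange, yellow}, which locks those values in; drop them from B, C, D, F.
C has just one choice, so C = brown.
F must be teal (only option left).
Determined: C=brown, F=teal. The other variables each still have more than one consistent value. That makes 2.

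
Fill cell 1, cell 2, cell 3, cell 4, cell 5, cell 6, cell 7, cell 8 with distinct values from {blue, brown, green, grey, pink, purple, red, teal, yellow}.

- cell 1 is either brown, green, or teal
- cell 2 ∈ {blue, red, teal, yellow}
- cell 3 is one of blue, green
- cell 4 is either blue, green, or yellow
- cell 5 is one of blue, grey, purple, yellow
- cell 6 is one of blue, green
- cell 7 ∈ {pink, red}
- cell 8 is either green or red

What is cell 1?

brown

cell 3 and cell 6 between them cover only {blue, green} — a naked pair. Remove those values from cell 1, cell 2, cell 4, cell 5, cell 8.
cell 4 has just one choice, so cell 4 = yellow. Remove yellow from cell 2, cell 5.
That leaves cell 8 = red. Strike red from cell 2, cell 7.
cell 2's domain is down to {teal}, so cell 2 = teal. Eliminate teal elsewhere: cell 1.
So cell 1 = brown.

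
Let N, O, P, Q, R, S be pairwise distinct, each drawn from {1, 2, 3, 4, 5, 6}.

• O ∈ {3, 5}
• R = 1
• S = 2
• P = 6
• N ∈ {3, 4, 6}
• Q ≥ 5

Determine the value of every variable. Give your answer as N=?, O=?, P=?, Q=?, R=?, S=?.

P's domain is down to {6}, so P = 6. Remove 6 from N, Q.
Q has just one choice, so Q = 5. So O can't be 5.
That leaves R = 1.
That leaves S = 2.
That leaves O = 3. Remove 3 from N.
That leaves N = 4.

N=4, O=3, P=6, Q=5, R=1, S=2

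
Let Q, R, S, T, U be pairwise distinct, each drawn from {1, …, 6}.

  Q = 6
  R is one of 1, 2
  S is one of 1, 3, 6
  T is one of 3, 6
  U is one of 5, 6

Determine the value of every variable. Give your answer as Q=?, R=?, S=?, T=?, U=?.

Q=6, R=2, S=1, T=3, U=5

Q has just one choice, so Q = 6. Remove 6 from S, T, U.
T must be 3 (only option left). Strike 3 from S.
U must be 5 (only option left).
S's domain is down to {1}, so S = 1. Eliminate 1 elsewhere: R.
That leaves R = 2.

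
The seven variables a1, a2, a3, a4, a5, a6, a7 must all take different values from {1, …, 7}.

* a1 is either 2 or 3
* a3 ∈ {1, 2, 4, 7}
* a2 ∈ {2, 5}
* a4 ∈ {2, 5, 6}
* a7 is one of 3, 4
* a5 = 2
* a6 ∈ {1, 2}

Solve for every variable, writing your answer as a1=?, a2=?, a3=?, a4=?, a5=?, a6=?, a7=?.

a1=3, a2=5, a3=7, a4=6, a5=2, a6=1, a7=4

a5 must be 2 (only option left). Strike 2 from a1, a2, a3, a4, a6.
That leaves a6 = 1. So a3 can't be 1.
That leaves a1 = 3. So a7 can't be 3.
a2 has just one choice, so a2 = 5. Eliminate 5 elsewhere: a4.
a4's domain is down to {6}, so a4 = 6.
That leaves a7 = 4. So a3 can't be 4.
a3 must be 7 (only option left).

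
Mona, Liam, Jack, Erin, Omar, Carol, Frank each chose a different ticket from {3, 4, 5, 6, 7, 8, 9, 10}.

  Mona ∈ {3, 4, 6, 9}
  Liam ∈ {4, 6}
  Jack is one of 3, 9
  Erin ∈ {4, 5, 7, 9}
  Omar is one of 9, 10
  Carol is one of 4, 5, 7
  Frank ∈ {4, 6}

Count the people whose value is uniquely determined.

The 7 variables together cover exactly {3, 4, 5, 6, 7, 9, 10} — 7 values for 7 variables — and 10 appears only in Omar's list, so Omar = 10.
Liam and Frank between them cover only {4, 6} — a naked pair. Remove those values from Mona, Erin, Carol.
Mona and Jack between them cover only {3, 9} — a naked pair. Remove those values from Erin.
Determined: Omar=10. The other people each still have more than one consistent value. That makes 1.

1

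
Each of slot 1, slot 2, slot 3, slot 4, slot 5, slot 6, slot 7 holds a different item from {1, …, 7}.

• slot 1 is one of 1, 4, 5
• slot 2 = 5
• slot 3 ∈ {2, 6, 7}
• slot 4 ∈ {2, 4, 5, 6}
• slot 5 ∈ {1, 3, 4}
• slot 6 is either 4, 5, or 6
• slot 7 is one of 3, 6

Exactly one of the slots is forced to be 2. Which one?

slot 4

slot 2's domain is down to {5}, so slot 2 = 5. Strike 5 from slot 1, slot 4, slot 6.
The 6 still-open variables together cover exactly {1, 2, 3, 4, 6, 7} — 6 values for 6 variables — and 7 appears only in slot 3's list, so slot 3 = 7.
The 5 still-open variables draw from only 5 values {1, 2, 3, 4, 6}, so each is used; only slot 4 can be 2, hence slot 4 = 2.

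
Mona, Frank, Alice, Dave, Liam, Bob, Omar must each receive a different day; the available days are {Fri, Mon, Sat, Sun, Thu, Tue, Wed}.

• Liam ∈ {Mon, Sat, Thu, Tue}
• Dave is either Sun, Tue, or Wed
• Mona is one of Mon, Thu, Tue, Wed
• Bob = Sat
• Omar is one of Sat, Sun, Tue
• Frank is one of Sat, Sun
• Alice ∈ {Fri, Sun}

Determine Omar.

Tue

Bob has just one choice, so Bob = Sat. So Frank, Liam, Omar can't be Sat.
Frank's domain is down to {Sun}, so Frank = Sun. Eliminate Sun elsewhere: Alice, Dave, Omar.
So Omar = Tue.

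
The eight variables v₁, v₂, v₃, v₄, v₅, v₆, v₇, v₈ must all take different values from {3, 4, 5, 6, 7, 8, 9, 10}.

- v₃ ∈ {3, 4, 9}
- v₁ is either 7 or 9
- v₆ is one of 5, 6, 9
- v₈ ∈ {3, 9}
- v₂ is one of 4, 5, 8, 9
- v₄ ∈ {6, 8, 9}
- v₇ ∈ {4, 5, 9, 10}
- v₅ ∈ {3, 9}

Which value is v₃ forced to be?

The 8 variables draw from only 8 values {3, 4, 5, 6, 7, 8, 9, 10}, so each is used; only v₁ can be 7, hence v₁ = 7.
Among the 7 still-open variables, 10 fits only v₇ (and all 7 values in {3, 4, 5, 6, 8, 9, 10} must be used), so v₇ = 10.
v₅ and v₈ between them cover only {3, 9} — a naked pair. Remove those values from v₂, v₃, v₄, v₆.
So v₃ = 4.

4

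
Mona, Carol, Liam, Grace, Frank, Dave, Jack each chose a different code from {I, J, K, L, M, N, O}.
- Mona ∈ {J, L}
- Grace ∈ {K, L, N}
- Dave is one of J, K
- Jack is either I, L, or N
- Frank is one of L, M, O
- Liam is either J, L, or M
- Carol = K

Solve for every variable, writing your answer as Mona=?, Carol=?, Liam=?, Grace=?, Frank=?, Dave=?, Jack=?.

Mona=L, Carol=K, Liam=M, Grace=N, Frank=O, Dave=J, Jack=I

Carol's domain is down to {K}, so Carol = K. Eliminate K elsewhere: Grace, Dave.
That leaves Dave = J. So Mona, Liam can't be J.
Mona has just one choice, so Mona = L. Remove L from Liam, Grace, Frank, Jack.
Liam's domain is down to {M}, so Liam = M. Strike M from Frank.
Grace's domain is down to {N}, so Grace = N. Eliminate N elsewhere: Jack.
Frank's domain is down to {O}, so Frank = O.
Jack's domain is down to {I}, so Jack = I.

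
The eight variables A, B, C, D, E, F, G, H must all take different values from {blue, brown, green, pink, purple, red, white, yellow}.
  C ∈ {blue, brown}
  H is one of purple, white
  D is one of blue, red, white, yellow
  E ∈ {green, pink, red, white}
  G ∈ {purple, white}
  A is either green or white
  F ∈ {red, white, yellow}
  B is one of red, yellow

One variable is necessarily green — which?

A

The 8 variables draw from only 8 values {blue, brown, green, pink, purple, red, white, yellow}, so each is used; only C can be brown, hence C = brown.
Among the 7 still-open variables, blue fits only D (and all 7 values in {blue, green, pink, purple, red, white, yellow} must be used), so D = blue.
Among the 6 still-open variables, pink fits only E (and all 6 values in {green, pink, purple, red, white, yellow} must be used), so E = pink.
The 5 still-open variables draw from only 5 values {green, purple, red, white, yellow}, so each is used; only A can be green, hence A = green.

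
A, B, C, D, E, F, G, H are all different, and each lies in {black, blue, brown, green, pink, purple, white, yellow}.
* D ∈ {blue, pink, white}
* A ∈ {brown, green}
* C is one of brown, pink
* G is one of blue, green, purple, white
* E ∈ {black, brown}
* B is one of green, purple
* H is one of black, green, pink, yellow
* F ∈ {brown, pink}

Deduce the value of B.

Among the 8 variables, yellow fits only H (and all 8 values in {black, blue, brown, green, pink, purple, white, yellow} must be used), so H = yellow.
The 7 still-open variables draw from only 7 values {black, blue, brown, green, pink, purple, white}, so each is used; only E can be black, hence E = black.
The 2 variables C and F are confined to {brown, pink}, which locks those values in; drop them from A, D.
A has just one choice, so A = green. Strike green from B, G.
So B = purple.

purple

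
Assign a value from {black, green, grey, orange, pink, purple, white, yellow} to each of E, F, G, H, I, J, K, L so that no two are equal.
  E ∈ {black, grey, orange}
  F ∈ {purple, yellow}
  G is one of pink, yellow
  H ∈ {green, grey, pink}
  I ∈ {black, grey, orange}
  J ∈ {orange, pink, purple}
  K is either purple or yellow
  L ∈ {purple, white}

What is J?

Among the 8 variables, green fits only H (and all 8 values in {black, green, grey, orange, pink, purple, white, yellow} must be used), so H = green.
The 7 still-open variables draw from only 7 values {black, grey, orange, pink, purple, white, yellow}, so each is used; only L can be white, hence L = white.
F and K share exactly the 2 values {purple, yellow}; by pigeonhole those values go to them, so strike purple, yellow from G, J.
That leaves G = pink. Remove pink from J.
So J = orange.

orange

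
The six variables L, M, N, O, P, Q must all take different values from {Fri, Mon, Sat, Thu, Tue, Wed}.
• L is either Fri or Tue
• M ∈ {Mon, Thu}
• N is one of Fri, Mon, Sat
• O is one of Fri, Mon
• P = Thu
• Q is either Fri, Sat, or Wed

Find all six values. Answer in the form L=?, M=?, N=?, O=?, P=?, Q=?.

P must be Thu (only option left). Remove Thu from M.
M's domain is down to {Mon}, so M = Mon. So N, O can't be Mon.
That leaves O = Fri. So L, N, Q can't be Fri.
L has just one choice, so L = Tue.
N has just one choice, so N = Sat. Strike Sat from Q.
Q must be Wed (only option left).

L=Tue, M=Mon, N=Sat, O=Fri, P=Thu, Q=Wed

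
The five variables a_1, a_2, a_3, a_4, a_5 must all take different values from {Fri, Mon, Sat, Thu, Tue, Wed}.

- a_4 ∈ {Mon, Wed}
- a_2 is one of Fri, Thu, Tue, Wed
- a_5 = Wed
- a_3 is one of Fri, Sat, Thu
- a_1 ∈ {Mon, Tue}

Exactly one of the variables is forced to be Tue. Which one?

a_5 has just one choice, so a_5 = Wed. Strike Wed from a_2, a_4.
That leaves a_4 = Mon. Remove Mon from a_1.
So Tue goes to a_1.

a_1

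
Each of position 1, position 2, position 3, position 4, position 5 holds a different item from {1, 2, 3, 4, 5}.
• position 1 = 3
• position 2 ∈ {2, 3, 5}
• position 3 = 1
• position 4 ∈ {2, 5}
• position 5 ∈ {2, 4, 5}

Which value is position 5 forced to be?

4

position 1 must be 3 (only option left). So position 2 can't be 3.
position 3 must be 1 (only option left).
Among the 3 still-open variables, 4 fits only position 5 (and all 3 values in {2, 4, 5} must be used), so position 5 = 4.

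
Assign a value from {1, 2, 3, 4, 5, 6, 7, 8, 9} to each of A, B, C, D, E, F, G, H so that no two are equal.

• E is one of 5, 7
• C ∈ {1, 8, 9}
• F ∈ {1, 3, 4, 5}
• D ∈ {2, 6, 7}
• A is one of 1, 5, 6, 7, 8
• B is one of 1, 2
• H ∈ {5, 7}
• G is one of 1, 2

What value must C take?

B and G share exactly the 2 values {1, 2}; by pigeonhole those values go to them, so strike 1, 2 from A, C, D, F.
The 2 variables E and H are confined to {5, 7}, which locks those values in; drop them from A, D, F.
D must be 6 (only option left). Remove 6 from A.
That leaves A = 8. Eliminate 8 elsewhere: C.
So C = 9.

9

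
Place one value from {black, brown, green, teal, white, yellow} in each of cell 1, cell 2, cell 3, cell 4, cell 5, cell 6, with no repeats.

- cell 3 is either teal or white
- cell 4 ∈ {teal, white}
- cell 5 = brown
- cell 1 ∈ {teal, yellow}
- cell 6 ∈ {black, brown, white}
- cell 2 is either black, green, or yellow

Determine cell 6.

black

cell 5 must be brown (only option left). Eliminate brown elsewhere: cell 6.
The 5 still-open variables draw from only 5 values {black, green, teal, white, yellow}, so each is used; only cell 2 can be green, hence cell 2 = green.
The 4 still-open variables draw from only 4 values {black, teal, white, yellow}, so each is used; only cell 6 can be black, hence cell 6 = black.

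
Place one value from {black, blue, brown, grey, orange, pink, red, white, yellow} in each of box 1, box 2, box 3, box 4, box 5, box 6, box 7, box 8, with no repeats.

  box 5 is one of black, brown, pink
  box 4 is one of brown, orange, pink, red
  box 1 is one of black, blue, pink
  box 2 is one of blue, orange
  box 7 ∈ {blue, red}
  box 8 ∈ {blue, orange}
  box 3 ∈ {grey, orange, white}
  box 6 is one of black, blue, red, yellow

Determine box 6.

yellow

box 2 and box 8 share exactly the 2 values {blue, orange}; by pigeonhole those values go to them, so strike blue, orange from box 1, box 3, box 4, box 6, box 7.
That leaves box 7 = red. Eliminate red elsewhere: box 4, box 6.
The 3 variables box 1, box 4, box 5 are confined to {black, brown, pink}, which locks those values in; drop them from box 6.
So box 6 = yellow.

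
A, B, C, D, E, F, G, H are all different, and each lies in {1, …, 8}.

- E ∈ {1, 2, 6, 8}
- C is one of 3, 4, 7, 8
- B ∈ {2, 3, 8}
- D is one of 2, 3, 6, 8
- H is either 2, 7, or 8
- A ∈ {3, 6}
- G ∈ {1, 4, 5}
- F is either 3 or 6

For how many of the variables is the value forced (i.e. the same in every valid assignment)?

4

Among the 8 variables, 5 fits only G (and all 8 values in {1, 2, 3, 4, 5, 6, 7, 8} must be used), so G = 5.
The 7 still-open variables draw from only 7 values {1, 2, 3, 4, 6, 7, 8}, so each is used; only E can be 1, hence E = 1.
The 6 still-open variables draw from only 6 values {2, 3, 4, 6, 7, 8}, so each is used; only C can be 4, hence C = 4.
The 5 still-open variables together cover exactly {2, 3, 6, 7, 8} — 5 values for 5 variables — and 7 appears only in H's list, so H = 7.
A and F share exactly the 2 values {3, 6}; by pigeonhole those values go to them, so strike 3, 6 from B, D.
Determined: C=4, E=1, G=5, H=7. The other variables each still have more than one consistent value. That makes 4.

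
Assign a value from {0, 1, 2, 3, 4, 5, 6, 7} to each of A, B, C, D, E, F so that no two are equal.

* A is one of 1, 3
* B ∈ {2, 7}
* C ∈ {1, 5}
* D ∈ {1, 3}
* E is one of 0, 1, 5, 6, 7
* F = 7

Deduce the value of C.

5

F's domain is down to {7}, so F = 7. Eliminate 7 elsewhere: B, E.
B's domain is down to {2}, so B = 2.
A and D between them cover only {1, 3} — a naked pair. Remove those values from C, E.
So C = 5.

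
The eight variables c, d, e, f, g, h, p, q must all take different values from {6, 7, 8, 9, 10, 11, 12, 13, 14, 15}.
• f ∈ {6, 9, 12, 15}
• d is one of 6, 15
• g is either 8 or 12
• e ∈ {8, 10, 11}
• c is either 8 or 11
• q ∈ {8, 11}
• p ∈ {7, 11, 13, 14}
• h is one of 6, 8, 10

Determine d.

c and q between them cover only {8, 11} — a naked pair. Remove those values from e, g, h, p.
e's domain is down to {10}, so e = 10. Eliminate 10 elsewhere: h.
g's domain is down to {12}, so g = 12. Strike 12 from f.
h must be 6 (only option left). Strike 6 from d, f.
So d = 15.

15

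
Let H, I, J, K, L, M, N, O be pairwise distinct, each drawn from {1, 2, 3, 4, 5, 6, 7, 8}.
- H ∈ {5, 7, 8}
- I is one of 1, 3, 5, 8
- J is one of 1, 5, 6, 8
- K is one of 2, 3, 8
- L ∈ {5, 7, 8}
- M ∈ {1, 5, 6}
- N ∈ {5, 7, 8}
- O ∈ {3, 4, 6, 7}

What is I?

3

The 8 variables together cover exactly {1, 2, 3, 4, 5, 6, 7, 8} — 8 values for 8 variables — and 2 appears only in K's list, so K = 2.
The 7 still-open variables together cover exactly {1, 3, 4, 5, 6, 7, 8} — 7 values for 7 variables — and 4 appears only in O's list, so O = 4.
The 6 still-open variables together cover exactly {1, 3, 5, 6, 7, 8} — 6 values for 6 variables — and 3 appears only in I's list, so I = 3.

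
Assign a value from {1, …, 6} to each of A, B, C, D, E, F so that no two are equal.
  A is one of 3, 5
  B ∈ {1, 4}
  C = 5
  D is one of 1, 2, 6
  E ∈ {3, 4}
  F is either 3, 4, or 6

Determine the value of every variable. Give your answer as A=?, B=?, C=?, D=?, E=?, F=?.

C's domain is down to {5}, so C = 5. Eliminate 5 elsewhere: A.
That leaves A = 3. Remove 3 from E, F.
E must be 4 (only option left). Eliminate 4 elsewhere: B, F.
That leaves F = 6. Remove 6 from D.
B has just one choice, so B = 1. Strike 1 from D.
D's domain is down to {2}, so D = 2.

A=3, B=1, C=5, D=2, E=4, F=6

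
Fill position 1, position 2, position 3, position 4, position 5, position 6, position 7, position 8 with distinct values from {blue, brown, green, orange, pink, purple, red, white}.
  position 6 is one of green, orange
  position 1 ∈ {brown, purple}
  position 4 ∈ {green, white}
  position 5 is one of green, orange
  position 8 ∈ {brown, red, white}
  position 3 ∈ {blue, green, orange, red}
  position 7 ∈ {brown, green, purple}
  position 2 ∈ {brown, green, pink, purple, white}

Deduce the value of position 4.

Among the 8 variables, blue fits only position 3 (and all 8 values in {blue, brown, green, orange, pink, purple, red, white} must be used), so position 3 = blue.
The 7 still-open variables draw from only 7 values {brown, green, orange, pink, purple, red, white}, so each is used; only position 2 can be pink, hence position 2 = pink.
Among the 6 still-open variables, red fits only position 8 (and all 6 values in {brown, green, orange, purple, red, white} must be used), so position 8 = red.
The 5 still-open variables together cover exactly {brown, green, orange, purple, white} — 5 values for 5 variables — and white appears only in position 4's list, so position 4 = white.

white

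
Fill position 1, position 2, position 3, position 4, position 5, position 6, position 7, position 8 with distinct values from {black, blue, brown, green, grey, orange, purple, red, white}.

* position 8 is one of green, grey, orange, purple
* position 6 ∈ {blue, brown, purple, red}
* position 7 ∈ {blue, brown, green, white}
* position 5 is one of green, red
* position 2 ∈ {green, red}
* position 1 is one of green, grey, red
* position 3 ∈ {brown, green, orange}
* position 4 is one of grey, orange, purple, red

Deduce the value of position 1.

Among the 8 variables, white fits only position 7 (and all 8 values in {blue, brown, green, grey, orange, purple, red, white} must be used), so position 7 = white.
The 7 still-open variables together cover exactly {blue, brown, green, grey, orange, purple, red} — 7 values for 7 variables — and blue appears only in position 6's list, so position 6 = blue.
The 6 still-open variables draw from only 6 values {brown, green, grey, orange, purple, red}, so each is used; only position 3 can be brown, hence position 3 = brown.
The 2 variables position 2 and position 5 are confined to {green, red}, which locks those values in; drop them from position 1, position 4, position 8.
So position 1 = grey.

grey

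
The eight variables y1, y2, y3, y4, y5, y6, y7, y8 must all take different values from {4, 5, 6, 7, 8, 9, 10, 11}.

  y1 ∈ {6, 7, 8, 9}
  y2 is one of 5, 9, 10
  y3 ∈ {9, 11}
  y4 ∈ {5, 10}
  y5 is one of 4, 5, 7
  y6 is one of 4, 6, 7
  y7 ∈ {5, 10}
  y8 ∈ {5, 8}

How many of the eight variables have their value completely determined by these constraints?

3

Among the 8 variables, 11 fits only y3 (and all 8 values in {4, 5, 6, 7, 8, 9, 10, 11} must be used), so y3 = 11.
y4 and y7 between them cover only {5, 10} — a naked pair. Remove those values from y2, y5, y8.
y2's domain is down to {9}, so y2 = 9. Eliminate 9 elsewhere: y1.
That leaves y8 = 8. Strike 8 from y1.
Determined: y2=9, y3=11, y8=8. The other variables each still have more than one consistent value. That makes 3.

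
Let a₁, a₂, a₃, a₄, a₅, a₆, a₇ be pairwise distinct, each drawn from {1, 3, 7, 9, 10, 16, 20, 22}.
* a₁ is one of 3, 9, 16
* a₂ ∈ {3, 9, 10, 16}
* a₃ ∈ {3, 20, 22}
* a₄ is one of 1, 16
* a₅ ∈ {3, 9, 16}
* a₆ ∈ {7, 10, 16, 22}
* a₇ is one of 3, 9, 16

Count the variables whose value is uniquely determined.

a₁, a₅, a₇ between them cover only {3, 9, 16} — a naked triple. Remove those values from a₂, a₃, a₄, a₆.
a₂ has just one choice, so a₂ = 10. Strike 10 from a₆.
a₄ has just one choice, so a₄ = 1.
Determined: a₂=10, a₄=1. The other variables each still have more than one consistent value. That makes 2.

2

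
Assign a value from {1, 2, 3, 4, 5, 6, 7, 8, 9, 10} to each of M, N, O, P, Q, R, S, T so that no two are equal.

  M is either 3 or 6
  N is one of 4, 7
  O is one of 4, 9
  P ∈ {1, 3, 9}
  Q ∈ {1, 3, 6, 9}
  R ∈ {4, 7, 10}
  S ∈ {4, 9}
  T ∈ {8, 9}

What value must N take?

7

The 8 variables together cover exactly {1, 3, 4, 6, 7, 8, 9, 10} — 8 values for 8 variables — and 8 appears only in T's list, so T = 8.
Among the 7 still-open variables, 10 fits only R (and all 7 values in {1, 3, 4, 6, 7, 9, 10} must be used), so R = 10.
The 6 still-open variables draw from only 6 values {1, 3, 4, 6, 7, 9}, so each is used; only N can be 7, hence N = 7.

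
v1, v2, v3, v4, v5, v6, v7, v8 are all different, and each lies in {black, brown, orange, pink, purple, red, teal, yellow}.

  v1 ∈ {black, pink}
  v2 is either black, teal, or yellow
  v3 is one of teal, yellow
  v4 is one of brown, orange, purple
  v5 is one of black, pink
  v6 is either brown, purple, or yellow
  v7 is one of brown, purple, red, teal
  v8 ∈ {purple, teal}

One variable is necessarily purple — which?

The 8 variables draw from only 8 values {black, brown, orange, pink, purple, red, teal, yellow}, so each is used; only v4 can be orange, hence v4 = orange.
The 7 still-open variables draw from only 7 values {black, brown, pink, purple, red, teal, yellow}, so each is used; only v7 can be red, hence v7 = red.
Among the 6 still-open variables, brown fits only v6 (and all 6 values in {black, brown, pink, purple, teal, yellow} must be used), so v6 = brown.
Among the 5 still-open variables, purple fits only v8 (and all 5 values in {black, pink, purple, teal, yellow} must be used), so v8 = purple.

v8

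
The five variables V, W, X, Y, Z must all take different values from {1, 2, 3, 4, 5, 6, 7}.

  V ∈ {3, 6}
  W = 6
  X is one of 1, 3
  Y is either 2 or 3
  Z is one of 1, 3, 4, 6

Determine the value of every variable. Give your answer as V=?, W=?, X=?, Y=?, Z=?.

V=3, W=6, X=1, Y=2, Z=4

W's domain is down to {6}, so W = 6. Strike 6 from V, Z.
V's domain is down to {3}, so V = 3. Remove 3 from X, Y, Z.
X must be 1 (only option left). Strike 1 from Z.
Y's domain is down to {2}, so Y = 2.
Z's domain is down to {4}, so Z = 4.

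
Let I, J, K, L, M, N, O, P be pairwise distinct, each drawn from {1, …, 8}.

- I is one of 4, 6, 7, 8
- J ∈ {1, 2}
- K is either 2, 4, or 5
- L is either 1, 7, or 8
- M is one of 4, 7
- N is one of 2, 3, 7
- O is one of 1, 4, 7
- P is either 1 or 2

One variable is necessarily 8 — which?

L

The 8 variables together cover exactly {1, 2, 3, 4, 5, 6, 7, 8} — 8 values for 8 variables — and 3 appears only in N's list, so N = 3.
The 7 still-open variables together cover exactly {1, 2, 4, 5, 6, 7, 8} — 7 values for 7 variables — and 5 appears only in K's list, so K = 5.
Among the 6 still-open variables, 6 fits only I (and all 6 values in {1, 2, 4, 6, 7, 8} must be used), so I = 6.
The 5 still-open variables together cover exactly {1, 2, 4, 7, 8} — 5 values for 5 variables — and 8 appears only in L's list, so L = 8.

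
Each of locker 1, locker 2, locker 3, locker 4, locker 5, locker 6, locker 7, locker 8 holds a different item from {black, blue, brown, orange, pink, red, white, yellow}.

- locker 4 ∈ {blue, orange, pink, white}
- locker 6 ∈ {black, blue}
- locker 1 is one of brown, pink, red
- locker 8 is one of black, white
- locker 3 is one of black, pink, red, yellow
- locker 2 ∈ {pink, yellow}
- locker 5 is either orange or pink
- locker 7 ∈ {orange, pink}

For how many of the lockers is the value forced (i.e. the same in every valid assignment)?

3

Among the 8 variables, brown fits only locker 1 (and all 8 values in {black, blue, brown, orange, pink, red, white, yellow} must be used), so locker 1 = brown.
Among the 7 still-open variables, red fits only locker 3 (and all 7 values in {black, blue, orange, pink, red, white, yellow} must be used), so locker 3 = red.
Among the 6 still-open variables, yellow fits only locker 2 (and all 6 values in {black, blue, orange, pink, white, yellow} must be used), so locker 2 = yellow.
locker 5 and locker 7 share exactly the 2 values {orange, pink}; by pigeonhole those values go to them, so strike orange, pink from locker 4.
Determined: locker 1=brown, locker 2=yellow, locker 3=red. The other lockers each still have more than one consistent value. That makes 3.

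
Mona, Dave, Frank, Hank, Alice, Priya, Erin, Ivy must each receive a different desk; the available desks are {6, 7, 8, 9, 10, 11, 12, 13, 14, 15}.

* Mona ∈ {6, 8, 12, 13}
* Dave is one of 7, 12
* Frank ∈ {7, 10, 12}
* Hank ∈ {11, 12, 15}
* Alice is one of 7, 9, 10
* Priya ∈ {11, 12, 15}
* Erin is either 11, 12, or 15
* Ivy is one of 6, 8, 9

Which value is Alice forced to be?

9

Hank, Priya, Erin between them cover only {11, 12, 15} — a naked triple. Remove those values from Mona, Dave, Frank.
That leaves Dave = 7. Strike 7 from Frank, Alice.
Frank has just one choice, so Frank = 10. Remove 10 from Alice.
So Alice = 9.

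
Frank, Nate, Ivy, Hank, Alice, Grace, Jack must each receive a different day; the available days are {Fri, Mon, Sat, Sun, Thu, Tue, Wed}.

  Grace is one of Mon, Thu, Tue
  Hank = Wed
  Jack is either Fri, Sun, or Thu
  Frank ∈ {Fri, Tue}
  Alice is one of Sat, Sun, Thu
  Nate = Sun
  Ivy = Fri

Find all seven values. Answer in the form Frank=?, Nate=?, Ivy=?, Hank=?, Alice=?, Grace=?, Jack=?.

Frank=Tue, Nate=Sun, Ivy=Fri, Hank=Wed, Alice=Sat, Grace=Mon, Jack=Thu

Nate has just one choice, so Nate = Sun. Eliminate Sun elsewhere: Alice, Jack.
Ivy's domain is down to {Fri}, so Ivy = Fri. So Frank, Jack can't be Fri.
Hank's domain is down to {Wed}, so Hank = Wed.
Jack has just one choice, so Jack = Thu. Remove Thu from Alice, Grace.
Frank must be Tue (only option left). Strike Tue from Grace.
Alice's domain is down to {Sat}, so Alice = Sat.
Grace's domain is down to {Mon}, so Grace = Mon.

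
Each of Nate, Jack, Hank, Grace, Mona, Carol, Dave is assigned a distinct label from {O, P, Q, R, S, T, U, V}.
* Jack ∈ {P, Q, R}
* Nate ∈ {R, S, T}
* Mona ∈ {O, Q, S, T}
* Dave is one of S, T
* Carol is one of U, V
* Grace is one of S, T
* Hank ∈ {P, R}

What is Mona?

The 2 variables Grace and Dave are confined to {S, T}, which locks those values in; drop them from Nate, Mona.
Nate's domain is down to {R}, so Nate = R. Remove R from Jack, Hank.
Hank must be P (only option left). Strike P from Jack.
That leaves Jack = Q. Strike Q from Mona.
So Mona = O.

O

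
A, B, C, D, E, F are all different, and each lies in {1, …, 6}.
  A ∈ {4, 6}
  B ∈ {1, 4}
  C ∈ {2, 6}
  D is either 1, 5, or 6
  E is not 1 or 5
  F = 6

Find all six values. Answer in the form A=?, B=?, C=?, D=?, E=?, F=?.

A=4, B=1, C=2, D=5, E=3, F=6

F's domain is down to {6}, so F = 6. Strike 6 from A, C, D, E.
That leaves A = 4. So B, E can't be 4.
B's domain is down to {1}, so B = 1. So D can't be 1.
C must be 2 (only option left). So E can't be 2.
D must be 5 (only option left).
E has just one choice, so E = 3.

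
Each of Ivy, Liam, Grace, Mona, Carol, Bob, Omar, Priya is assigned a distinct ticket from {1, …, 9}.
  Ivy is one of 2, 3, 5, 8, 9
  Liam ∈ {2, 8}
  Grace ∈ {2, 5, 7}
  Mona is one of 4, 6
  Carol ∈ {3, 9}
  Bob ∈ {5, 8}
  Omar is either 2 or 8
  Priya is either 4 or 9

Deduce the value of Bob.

Among the 8 variables, 6 fits only Mona (and all 8 values in {2, 3, 4, 5, 6, 7, 8, 9} must be used), so Mona = 6.
The 7 still-open variables draw from only 7 values {2, 3, 4, 5, 7, 8, 9}, so each is used; only Priya can be 4, hence Priya = 4.
The 6 still-open variables draw from only 6 values {2, 3, 5, 7, 8, 9}, so each is used; only Grace can be 7, hence Grace = 7.
Liam and Omar between them cover only {2, 8} — a naked pair. Remove those values from Ivy, Bob.
So Bob = 5.

5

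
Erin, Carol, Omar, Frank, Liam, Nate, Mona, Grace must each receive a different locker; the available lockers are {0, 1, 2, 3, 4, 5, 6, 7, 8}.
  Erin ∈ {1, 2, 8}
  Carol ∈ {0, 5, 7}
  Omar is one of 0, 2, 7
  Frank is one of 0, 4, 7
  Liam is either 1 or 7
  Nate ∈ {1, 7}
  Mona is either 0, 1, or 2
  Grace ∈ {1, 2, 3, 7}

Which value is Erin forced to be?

The 8 variables together cover exactly {0, 1, 2, 3, 4, 5, 7, 8} — 8 values for 8 variables — and 3 appears only in Grace's list, so Grace = 3.
Among the 7 still-open variables, 4 fits only Frank (and all 7 values in {0, 1, 2, 4, 5, 7, 8} must be used), so Frank = 4.
The 6 still-open variables draw from only 6 values {0, 1, 2, 5, 7, 8}, so each is used; only Carol can be 5, hence Carol = 5.
The 5 still-open variables together cover exactly {0, 1, 2, 7, 8} — 5 values for 5 variables — and 8 appears only in Erin's list, so Erin = 8.

8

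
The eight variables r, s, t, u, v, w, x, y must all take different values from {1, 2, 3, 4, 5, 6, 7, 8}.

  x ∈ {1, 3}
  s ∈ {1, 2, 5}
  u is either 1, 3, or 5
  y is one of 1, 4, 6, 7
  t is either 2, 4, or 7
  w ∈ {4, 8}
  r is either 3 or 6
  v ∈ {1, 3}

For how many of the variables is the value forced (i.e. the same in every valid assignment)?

4

Among the 8 variables, 8 fits only w (and all 8 values in {1, 2, 3, 4, 5, 6, 7, 8} must be used), so w = 8.
v and x share exactly the 2 values {1, 3}; by pigeonhole those values go to them, so strike 1, 3 from r, s, u, y.
r's domain is down to {6}, so r = 6. Eliminate 6 elsewhere: y.
u has just one choice, so u = 5. Eliminate 5 elsewhere: s.
s has just one choice, so s = 2. So t can't be 2.
Determined: r=6, s=2, u=5, w=8. The other variables each still have more than one consistent value. That makes 4.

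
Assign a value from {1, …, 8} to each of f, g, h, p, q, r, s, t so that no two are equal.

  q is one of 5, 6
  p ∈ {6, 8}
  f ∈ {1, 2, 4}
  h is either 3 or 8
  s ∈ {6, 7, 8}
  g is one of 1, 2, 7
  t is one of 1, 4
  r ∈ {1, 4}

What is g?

The 8 variables together cover exactly {1, 2, 3, 4, 5, 6, 7, 8} — 8 values for 8 variables — and 3 appears only in h's list, so h = 3.
The 7 still-open variables together cover exactly {1, 2, 4, 5, 6, 7, 8} — 7 values for 7 variables — and 5 appears only in q's list, so q = 5.
The 2 variables r and t are confined to {1, 4}, which locks those values in; drop them from f, g.
f must be 2 (only option left). Strike 2 from g.
So g = 7.

7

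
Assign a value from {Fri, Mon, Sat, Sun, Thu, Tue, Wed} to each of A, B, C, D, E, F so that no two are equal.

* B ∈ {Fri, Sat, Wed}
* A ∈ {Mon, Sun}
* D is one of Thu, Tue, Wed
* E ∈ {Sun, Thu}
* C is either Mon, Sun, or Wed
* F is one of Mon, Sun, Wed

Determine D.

The 3 variables A, C, F are confined to {Mon, Sun, Wed}, which locks those values in; drop them from B, D, E.
E must be Thu (only option left). Remove Thu from D.
So D = Tue.

Tue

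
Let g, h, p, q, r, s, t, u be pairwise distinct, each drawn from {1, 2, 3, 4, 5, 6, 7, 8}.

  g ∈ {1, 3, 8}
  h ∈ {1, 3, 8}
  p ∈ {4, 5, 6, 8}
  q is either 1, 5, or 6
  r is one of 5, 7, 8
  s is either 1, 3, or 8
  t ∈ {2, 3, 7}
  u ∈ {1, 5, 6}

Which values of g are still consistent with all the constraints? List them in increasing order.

The 8 variables together cover exactly {1, 2, 3, 4, 5, 6, 7, 8} — 8 values for 8 variables — and 2 appears only in t's list, so t = 2.
The 7 still-open variables draw from only 7 values {1, 3, 4, 5, 6, 7, 8}, so each is used; only p can be 4, hence p = 4.
Among the 6 still-open variables, 7 fits only r (and all 6 values in {1, 3, 5, 6, 7, 8} must be used), so r = 7.
g, h, s between them cover only {1, 3, 8} — a naked triple. Remove those values from q, u.
No further eliminations apply; g can still be any of 1, 3, 8.

1, 3, 8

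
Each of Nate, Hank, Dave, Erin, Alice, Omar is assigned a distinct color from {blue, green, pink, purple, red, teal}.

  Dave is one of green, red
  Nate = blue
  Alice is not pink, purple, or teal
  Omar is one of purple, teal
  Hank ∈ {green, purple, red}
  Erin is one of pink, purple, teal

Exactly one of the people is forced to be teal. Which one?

Omar

Nate has just one choice, so Nate = blue. Strike blue from Alice.
The 5 still-open variables draw from only 5 values {green, pink, purple, red, teal}, so each is used; only Erin can be pink, hence Erin = pink.
The 4 still-open variables draw from only 4 values {green, purple, red, teal}, so each is used; only Omar can be teal, hence Omar = teal.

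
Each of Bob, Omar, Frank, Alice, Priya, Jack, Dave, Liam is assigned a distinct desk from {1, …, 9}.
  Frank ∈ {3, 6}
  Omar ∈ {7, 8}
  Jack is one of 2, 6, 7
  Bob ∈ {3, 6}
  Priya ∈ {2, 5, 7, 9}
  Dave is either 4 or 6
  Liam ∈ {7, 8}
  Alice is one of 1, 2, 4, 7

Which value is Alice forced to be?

The 2 variables Bob and Frank are confined to {3, 6}, which locks those values in; drop them from Jack, Dave.
Dave's domain is down to {4}, so Dave = 4. Remove 4 from Alice.
The 2 variables Omar and Liam are confined to {7, 8}, which locks those values in; drop them from Alice, Priya, Jack.
That leaves Jack = 2. Eliminate 2 elsewhere: Alice, Priya.
So Alice = 1.

1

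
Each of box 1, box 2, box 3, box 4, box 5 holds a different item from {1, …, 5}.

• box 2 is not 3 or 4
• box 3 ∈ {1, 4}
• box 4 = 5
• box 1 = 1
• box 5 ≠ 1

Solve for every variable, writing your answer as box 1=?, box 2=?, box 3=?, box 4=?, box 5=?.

box 1 has just one choice, so box 1 = 1. So box 2, box 3 can't be 1.
box 3 must be 4 (only option left). So box 5 can't be 4.
box 4 has just one choice, so box 4 = 5. Eliminate 5 elsewhere: box 2, box 5.
box 2 has just one choice, so box 2 = 2. Strike 2 from box 5.
That leaves box 5 = 3.

box 1=1, box 2=2, box 3=4, box 4=5, box 5=3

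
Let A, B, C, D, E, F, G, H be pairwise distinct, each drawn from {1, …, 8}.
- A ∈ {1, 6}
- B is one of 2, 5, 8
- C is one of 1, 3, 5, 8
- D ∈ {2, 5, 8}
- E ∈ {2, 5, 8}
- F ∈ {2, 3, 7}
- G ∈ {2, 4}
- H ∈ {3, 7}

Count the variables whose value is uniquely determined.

3

The 8 variables draw from only 8 values {1, 2, 3, 4, 5, 6, 7, 8}, so each is used; only G can be 4, hence G = 4.
The 7 still-open variables together cover exactly {1, 2, 3, 5, 6, 7, 8} — 7 values for 7 variables — and 6 appears only in A's list, so A = 6.
The 6 still-open variables draw from only 6 values {1, 2, 3, 5, 7, 8}, so each is used; only C can be 1, hence C = 1.
B, D, E between them cover only {2, 5, 8} — a naked triple. Remove those values from F.
Determined: A=6, C=1, G=4. The other variables each still have more than one consistent value. That makes 3.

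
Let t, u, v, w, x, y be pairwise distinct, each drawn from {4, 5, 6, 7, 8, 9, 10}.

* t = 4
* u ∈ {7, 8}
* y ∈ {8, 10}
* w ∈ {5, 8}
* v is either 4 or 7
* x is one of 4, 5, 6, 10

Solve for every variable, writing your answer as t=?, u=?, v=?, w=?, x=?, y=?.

t=4, u=8, v=7, w=5, x=6, y=10

t has just one choice, so t = 4. Remove 4 from v, x.
v has just one choice, so v = 7. Eliminate 7 elsewhere: u.
u has just one choice, so u = 8. So w, y can't be 8.
w has just one choice, so w = 5. Strike 5 from x.
That leaves y = 10. Strike 10 from x.
x must be 6 (only option left).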